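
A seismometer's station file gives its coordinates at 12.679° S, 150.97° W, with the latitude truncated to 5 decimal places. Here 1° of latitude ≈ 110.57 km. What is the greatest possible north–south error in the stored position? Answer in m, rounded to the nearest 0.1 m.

1.1 m

Truncating at 5 decimal places can drop up to a full unit in the last place, so the latitude may be off by as much as 1e-05°.
So the N–S error is at most 1e-05 × 110570 = 1.1057 m.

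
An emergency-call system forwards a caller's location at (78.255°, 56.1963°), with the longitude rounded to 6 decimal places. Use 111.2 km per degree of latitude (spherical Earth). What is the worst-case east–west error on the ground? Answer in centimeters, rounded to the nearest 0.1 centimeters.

1.1 centimeters

Rounding to 6 decimal places leaves the longitude within ±5e-07° of the true value.
At latitude 78.255° a degree of longitude spans 111200 m × cos 78.255° = 111200 × 0.2036 ≈ 22635.5 m.
Maximum E–W displacement: 5e-07 × 22635.5 = 0.0113177 m.
That is 0.0113177 m = 1.1318 cm.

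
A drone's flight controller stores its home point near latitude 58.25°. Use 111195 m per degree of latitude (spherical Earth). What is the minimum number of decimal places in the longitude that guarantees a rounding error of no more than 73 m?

At 58.25° one degree of longitude covers 111195 × cos 58.25° ≈ 111195 × 0.5262 ≈ 58512.4 m.
N decimal places → at most half a unit in the last place, 0.5 × 10⁻ᴺ° = 58512.4/2 × 10⁻ᴺ m.
Setting 29256.2 × 10⁻ᴺ ≤ 73 gives 10ᴺ ≥ 400.8, i.e. N ≥ 2.60.
So 3 decimal places suffice (29.3 m); 2 would allow up to 293 m.

3 decimal places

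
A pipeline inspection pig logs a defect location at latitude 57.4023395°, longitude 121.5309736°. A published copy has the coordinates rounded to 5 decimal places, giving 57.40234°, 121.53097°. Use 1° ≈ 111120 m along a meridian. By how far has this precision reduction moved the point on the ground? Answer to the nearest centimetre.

Δlat = 57.4023395 − 57.40234 = -0.0000005°; Δlon = 121.5309736 − 121.53097 = +0.0000036°.
N–S: -0.0000005° × 111120 m/° = -0.05556 m.
East–west at this latitude: 0.0000036° × 111120 × cos 57.4023° ≈ 0.0000036 × 59864.4 = 0.215512 m.
Distance: √(0.05556² + 0.215512²) ≈ 0.222558 m.
That is 0.222558 m = 22.256 cm.

22 centimetres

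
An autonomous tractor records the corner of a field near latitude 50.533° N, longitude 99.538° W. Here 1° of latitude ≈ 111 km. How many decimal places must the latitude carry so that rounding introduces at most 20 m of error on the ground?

4

One degree of latitude covers 111000 m.
N decimal places → at most half a unit in the last place, 0.5 × 10⁻ᴺ° = 111000/2 × 10⁻ᴺ m.
Setting 55500 × 10⁻ᴺ ≤ 20 gives 10ᴺ ≥ 2775, i.e. N ≥ 3.44.
So 4 decimal places suffice (5.55 m); 3 would allow up to 55.5 m.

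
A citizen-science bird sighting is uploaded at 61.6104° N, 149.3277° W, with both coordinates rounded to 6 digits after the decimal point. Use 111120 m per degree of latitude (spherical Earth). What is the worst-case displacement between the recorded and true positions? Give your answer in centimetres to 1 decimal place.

Rounding to 6 decimal places leaves each coordinate within ±5e-07° of the true value.
Latitude error → 5e-07 × 111120 = 0.05556 m along the meridian.
Longitude error → 5e-07 × 111120 × cos 61.6104° = 5e-07 × 111120 × 0.4755 ≈ 0.0264168 m.
The two errors are perpendicular, so the maximum displacement is √(0.05556² + 0.0264168²) ≈ 0.0615204 m.
That is 0.0615204 m = 6.152 cm.

6.2 centimetres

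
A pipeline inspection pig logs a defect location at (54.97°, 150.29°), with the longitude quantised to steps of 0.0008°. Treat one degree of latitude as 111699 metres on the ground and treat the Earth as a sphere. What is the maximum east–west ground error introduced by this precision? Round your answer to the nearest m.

With a 0.0008° grid the true value lies within half a step, ±0.0008°/2 = ±0.0004°, of the stored one.
One degree of longitude at 54.97° is 111699 × cos 54.97° ≈ 111699 × 0.5740 = 64115.8 m.
So at most 0.0004° × 64115.8 ≈ 25.6463 m east–west.

26 m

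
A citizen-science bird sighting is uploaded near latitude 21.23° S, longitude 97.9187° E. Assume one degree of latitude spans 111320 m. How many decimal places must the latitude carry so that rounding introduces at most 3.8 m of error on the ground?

5 decimal places

One degree of latitude covers 111320 m.
N decimal places → at most half a unit in the last place, 0.5 × 10⁻ᴺ° = 111320/2 × 10⁻ᴺ m.
Need 0.5 × 111320 × 10⁻ᴺ ≤ 3.8 → 10⁻ᴺ ≤ 6.827e-05, so N ≥ 4.17.
So 5 decimal places suffice (0.557 m); 4 would allow up to 5.57 m.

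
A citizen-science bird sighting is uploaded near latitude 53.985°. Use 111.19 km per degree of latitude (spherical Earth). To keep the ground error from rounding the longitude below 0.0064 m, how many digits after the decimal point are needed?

7 decimal places

At 53.985° one degree of longitude covers 111190 × cos 53.985° ≈ 111190 × 0.5880 ≈ 65379.4 m.
With N decimal places the half-ulp bound is 0.5·10⁻ᴺ°, or 0.5·10⁻ᴺ × 65379.4 m on the ground.
Setting 32689.7 × 10⁻ᴺ ≤ 0.0064 gives 10ᴺ ≥ 5.108e+06, i.e. N ≥ 6.71.
So 7 decimal places suffice (0.00327 m); 6 would allow up to 0.0327 m.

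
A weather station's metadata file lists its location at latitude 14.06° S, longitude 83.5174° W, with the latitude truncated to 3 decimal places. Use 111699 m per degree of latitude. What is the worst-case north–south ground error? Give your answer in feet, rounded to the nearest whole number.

366 feet

Truncating at 3 decimal places can drop up to a full unit in the last place, so the latitude may be off by as much as 0.001°.
Along the meridian that is 0.001° × 111699 m/° = 111.699 m.
Converting: 111.699 m × 3.2808 ft/m ≈ 366.47 ft.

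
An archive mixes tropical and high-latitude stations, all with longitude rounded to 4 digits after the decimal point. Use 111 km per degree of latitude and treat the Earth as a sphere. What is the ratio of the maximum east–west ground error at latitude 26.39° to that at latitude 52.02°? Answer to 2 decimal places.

1.46

Rounding to 4 decimal places leaves the longitude within ±5e-05° of the true value.
Error at 26.39° = 5e-05° × 111000 × cos 26.39° ≈ 5.55 × 0.8958 = 4.9716 m.
Error at 52.02° = 5e-05° × 111000 × cos 52.02° ≈ 5.55 × 0.6154 = 3.4154 m.
Ratio: 4.9716 / 3.4154 = cos 26.39° / cos 52.02° ≈ 1.4557.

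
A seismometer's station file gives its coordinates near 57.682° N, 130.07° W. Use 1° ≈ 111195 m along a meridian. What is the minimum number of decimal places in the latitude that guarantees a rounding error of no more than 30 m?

One degree of latitude covers 111195 m.
With N decimal places the half-ulp bound is 0.5·10⁻ᴺ°, or 0.5·10⁻ᴺ × 111195 m on the ground.
Setting 55597.5 × 10⁻ᴺ ≤ 30 gives 10ᴺ ≥ 1853, i.e. N ≥ 3.27.
So 4 decimal places suffice (5.56 m); 3 would allow up to 55.6 m.

4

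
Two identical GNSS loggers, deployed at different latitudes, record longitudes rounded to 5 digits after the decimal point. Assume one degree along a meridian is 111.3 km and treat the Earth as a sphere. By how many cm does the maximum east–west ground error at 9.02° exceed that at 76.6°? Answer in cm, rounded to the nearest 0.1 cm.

42.1 cm

Rounding to 5 decimal places leaves the longitude within ±5e-06° of the true value.
Error at 9.02° = 5e-06° × 111300 × cos 9.02° ≈ 0.5565 × 0.9876 = 0.54962 m.
Error at 76.6° = 5e-06° × 111300 × cos 76.6° ≈ 0.5565 × 0.2317 = 0.12897 m.
Difference: 0.54962 − 0.12897 = 0.42065 m.
That is 0.42065 m = 42.065 cm.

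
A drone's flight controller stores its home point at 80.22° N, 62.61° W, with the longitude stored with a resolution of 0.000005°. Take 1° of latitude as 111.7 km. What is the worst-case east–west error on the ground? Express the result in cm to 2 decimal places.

With a 0.000005° grid the true value lies within half a step, ±0.000005°/2 = ±2.5e-06°, of the stored one.
One degree of longitude at 80.22° is 111700 × cos 80.22° ≈ 111700 × 0.1699 = 18974 m.
Maximum E–W displacement: 2.5e-06 × 18974 = 0.0474349 m.
That is 0.0474349 m = 4.7435 cm.

4.74 cm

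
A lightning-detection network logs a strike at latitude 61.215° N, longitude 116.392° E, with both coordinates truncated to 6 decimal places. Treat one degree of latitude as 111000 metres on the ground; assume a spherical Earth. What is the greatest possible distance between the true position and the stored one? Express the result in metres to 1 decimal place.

0.1 metres

Truncating at 6 decimal places can drop up to a full unit in the last place, so each coordinate may be off by as much as 1e-06°.
North–south component: 1e-06° × 111000 = 0.111 m.
E–W at 61.215°: 1e-06° × 111000 × cos 61.215° = 1e-06 × 111000 × 0.4815 ≈ 0.0534492 m.
Worst case both components are at the extreme and orthogonal: √(0.111² + 0.0534492²) ≈ 0.123198 m.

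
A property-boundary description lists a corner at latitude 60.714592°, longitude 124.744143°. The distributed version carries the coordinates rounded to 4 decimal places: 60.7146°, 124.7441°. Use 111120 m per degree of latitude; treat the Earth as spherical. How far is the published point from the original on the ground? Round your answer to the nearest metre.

The latitude changed by -0.000008° and the longitude by +0.000043°.
N–S: -0.000008° × 111120 m/° = -0.88896 m.
East–west at this latitude: 0.000043° × 111120 × cos 60.7146° ≈ 0.000043 × 54355.5 = 2.33729 m.
Hypotenuse of the two orthogonal shifts: √(0.88896² + 2.33729²) = 2.50063 m.

3 metres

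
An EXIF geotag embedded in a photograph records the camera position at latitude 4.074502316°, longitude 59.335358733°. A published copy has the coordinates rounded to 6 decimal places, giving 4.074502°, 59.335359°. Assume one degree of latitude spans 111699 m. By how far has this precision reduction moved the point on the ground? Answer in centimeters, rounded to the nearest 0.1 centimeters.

The latitude changed by +0.000000316° and the longitude by -0.000000267°.
N–S: 0.000000316° × 111699 m/° = 0.0352969 m.
E–W at 4.0745°: -0.000000267° × 111699 × cos 4.0745° = -0.000000267 × 111699 × 0.9975 ≈ -0.0297483 m.
Combined displacement = (0.0352969² + 0.0297483²)^½ ≈ 0.0461609 m.
That is 0.0461609 m = 4.6161 cm.

4.6 centimeters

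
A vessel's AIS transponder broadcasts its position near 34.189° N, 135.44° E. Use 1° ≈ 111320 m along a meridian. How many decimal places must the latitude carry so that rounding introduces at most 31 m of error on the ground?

One degree of latitude covers 111320 m.
Rounding to N decimal places gives at most 0.5 × 10⁻ᴺ degrees of error, i.e. 0.5 × 10⁻ᴺ × 111320 m.
Setting 55660 × 10⁻ᴺ ≤ 31 gives 10ᴺ ≥ 1795, i.e. N ≥ 3.25.
N = 3 would give 55.7 m (too coarse); N = 4 gives 5.57 m ≤ 31 m.

4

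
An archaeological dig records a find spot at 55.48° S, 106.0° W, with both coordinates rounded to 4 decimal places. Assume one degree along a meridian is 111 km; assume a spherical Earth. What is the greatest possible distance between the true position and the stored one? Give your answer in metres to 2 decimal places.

Rounding to 4 decimal places leaves each coordinate within ±5e-05° of the true value.
North–south component: 5e-05° × 111000 = 5.55 m.
Longitude error → 5e-05 × 111000 × cos 55.48° = 5e-05 × 111000 × 0.5667 ≈ 3.14515 m.
Combining orthogonally: (5.55² + 3.14515²)^½ ≈ 6.37922 m.

6.38 metres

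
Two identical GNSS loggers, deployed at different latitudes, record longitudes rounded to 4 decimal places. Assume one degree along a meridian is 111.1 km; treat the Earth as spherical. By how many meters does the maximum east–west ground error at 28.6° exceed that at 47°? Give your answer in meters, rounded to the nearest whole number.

Rounding to 4 decimal places leaves the longitude within ±5e-05° of the true value.
Error at 28.6° = 5e-05° × 111100 × cos 28.6° ≈ 5.555 × 0.8780 = 4.8772 m.
Error at 47° = 5e-05° × 111100 × cos 47° ≈ 5.555 × 0.6820 = 3.7885 m.
Difference: 4.8772 − 3.7885 = 1.0887 m.

1 meters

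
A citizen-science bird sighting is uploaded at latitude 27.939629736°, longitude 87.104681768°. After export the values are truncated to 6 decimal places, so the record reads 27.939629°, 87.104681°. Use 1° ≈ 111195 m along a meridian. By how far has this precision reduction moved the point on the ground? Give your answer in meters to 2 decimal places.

The latitude changed by +0.000000736° and the longitude by +0.000000768°.
North–south shift: 0.000000736 × 111195 = 0.0818395 m.
E–W at 27.9396°: 0.000000768° × 111195 × cos 27.9396° = 0.000000768 × 111195 × 0.8834 ≈ 0.0754439 m.
Combined displacement = (0.0818395² + 0.0754439²)^½ ≈ 0.111308 m.

0.11 meters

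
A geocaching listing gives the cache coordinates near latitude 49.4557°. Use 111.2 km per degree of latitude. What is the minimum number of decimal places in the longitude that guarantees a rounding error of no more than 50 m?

3 decimal places

At 49.4557° one degree of longitude covers 111200 × cos 49.4557° ≈ 111200 × 0.6500 ≈ 72284 m.
With N decimal places the half-ulp bound is 0.5·10⁻ᴺ°, or 0.5·10⁻ᴺ × 72284 m on the ground.
Need 0.5 × 72284 × 10⁻ᴺ ≤ 50 → 10⁻ᴺ ≤ 1.383e-03, so N ≥ 2.86.
So 3 decimal places suffice (36.1 m); 2 would allow up to 361 m.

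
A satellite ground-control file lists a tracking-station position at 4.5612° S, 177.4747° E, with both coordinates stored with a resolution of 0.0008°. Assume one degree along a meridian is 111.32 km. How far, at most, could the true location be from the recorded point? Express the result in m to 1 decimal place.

62.9 m

With a 0.0008° grid the true value lies within half a step, ±0.0008°/2 = ±0.0004°, of the stored one.
Latitude error → 0.0004 × 111320 = 44.528 m along the meridian.
E–W at 4.5612°: 0.0004° × 111320 × cos 4.5612° = 0.0004 × 111320 × 0.9968 ≈ 44.387 m.
Worst case both components are at the extreme and orthogonal: √(44.528² + 44.387²) ≈ 62.8725 m.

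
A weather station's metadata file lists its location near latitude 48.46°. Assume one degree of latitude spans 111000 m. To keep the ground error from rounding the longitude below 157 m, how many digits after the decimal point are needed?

3

At 48.46° one degree of longitude covers 111000 × cos 48.46° ≈ 111000 × 0.6631 ≈ 73608.8 m.
With N decimal places the half-ulp bound is 0.5·10⁻ᴺ°, or 0.5·10⁻ᴺ × 73608.8 m on the ground.
Need 0.5 × 73608.8 × 10⁻ᴺ ≤ 157 → 10⁻ᴺ ≤ 4.266e-03, so N ≥ 2.37.
So 3 decimal places suffice (36.8 m); 2 would allow up to 368 m.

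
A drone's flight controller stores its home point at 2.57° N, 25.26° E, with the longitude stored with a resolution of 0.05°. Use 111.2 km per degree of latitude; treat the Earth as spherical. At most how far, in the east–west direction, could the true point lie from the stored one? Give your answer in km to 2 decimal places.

With a 0.05° grid the true value lies within half a step, ±0.05°/2 = ±0.025°, of the stored one.
Parallels shrink by cos φ, so at 2.57° a degree of longitude is 111200 × 0.9990 ≈ 111088 m.
So at most 0.025° × 111088 ≈ 2777.2 m east–west.
That is 2777.2 m = 2.7772 km.

2.78 km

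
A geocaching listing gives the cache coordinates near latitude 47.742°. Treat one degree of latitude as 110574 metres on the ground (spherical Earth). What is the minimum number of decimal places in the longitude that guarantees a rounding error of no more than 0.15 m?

At 47.742° one degree of longitude covers 110574 × cos 47.742° ≈ 110574 × 0.6725 ≈ 74357.7 m.
With N decimal places the half-ulp bound is 0.5·10⁻ᴺ°, or 0.5·10⁻ᴺ × 74357.7 m on the ground.
Setting 37178.9 × 10⁻ᴺ ≤ 0.15 gives 10ᴺ ≥ 2.479e+05, i.e. N ≥ 5.39.
So 6 decimal places suffice (0.0372 m); 5 would allow up to 0.372 m.

6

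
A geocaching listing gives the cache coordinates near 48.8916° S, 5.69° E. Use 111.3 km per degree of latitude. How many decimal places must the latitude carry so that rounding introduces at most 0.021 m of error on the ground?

One degree of latitude covers 111300 m.
With N decimal places the half-ulp bound is 0.5·10⁻ᴺ°, or 0.5·10⁻ᴺ × 111300 m on the ground.
Setting 55650 × 10⁻ᴺ ≤ 0.021 gives 10ᴺ ≥ 2.65e+06, i.e. N ≥ 6.42.
So 7 decimal places suffice (0.00556 m); 6 would allow up to 0.0556 m.

7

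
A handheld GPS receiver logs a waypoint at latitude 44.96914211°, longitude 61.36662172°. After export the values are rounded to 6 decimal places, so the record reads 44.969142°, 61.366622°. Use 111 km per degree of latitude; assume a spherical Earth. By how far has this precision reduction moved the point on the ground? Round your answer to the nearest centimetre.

3 centimetres

The latitude changed by +0.00000011° and the longitude by -0.00000028°.
N–S: 0.00000011° × 111000 m/° = 0.01221 m.
East–west at this latitude: -0.00000028° × 111000 × cos 44.9691° ≈ -0.00000028 × 78531.1 = -0.0219887 m.
Distance: √(0.01221² + 0.0219887²) ≈ 0.0251513 m.
That is 0.0251513 m = 2.5151 cm.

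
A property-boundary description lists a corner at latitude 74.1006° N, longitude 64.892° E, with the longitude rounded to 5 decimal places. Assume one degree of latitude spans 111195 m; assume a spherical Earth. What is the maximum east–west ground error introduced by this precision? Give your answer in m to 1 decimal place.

0.2 m

Rounding to 5 decimal places leaves the longitude within ±5e-06° of the true value.
Parallels shrink by cos φ, so at 74.1006° a degree of longitude is 111195 × 0.2739 ≈ 30461.8 m.
East–west error: 5e-06° × 30461.8 m/° ≈ 0.152309 m.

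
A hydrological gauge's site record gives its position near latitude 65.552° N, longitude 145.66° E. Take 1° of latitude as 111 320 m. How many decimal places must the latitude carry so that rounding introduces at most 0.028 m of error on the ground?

7

One degree of latitude covers 111320 m.
With N decimal places the half-ulp bound is 0.5·10⁻ᴺ°, or 0.5·10⁻ᴺ × 111320 m on the ground.
Need 0.5 × 111320 × 10⁻ᴺ ≤ 0.028 → 10⁻ᴺ ≤ 5.031e-07, so N ≥ 6.30.
So 7 decimal places suffice (0.00557 m); 6 would allow up to 0.0557 m.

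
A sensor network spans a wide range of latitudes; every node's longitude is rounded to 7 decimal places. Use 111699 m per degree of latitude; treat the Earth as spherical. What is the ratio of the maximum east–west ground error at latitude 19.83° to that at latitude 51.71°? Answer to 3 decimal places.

Rounding to 7 decimal places leaves the longitude within ±5e-08° of the true value.
Error at 19.83° = 5e-08° × 111699 × cos 19.83° ≈ 0.0055849 × 0.9407 = 0.0052538 m.
At 51.71°: 5e-08° × 111699 × cos 51.71° = 5e-08 × 111699 × 0.6196 ≈ 0.0034607 m.
The ratio reduces to cos 19.83° / cos 51.71° = 0.9407/0.6196 ≈ 1.5181.

1.518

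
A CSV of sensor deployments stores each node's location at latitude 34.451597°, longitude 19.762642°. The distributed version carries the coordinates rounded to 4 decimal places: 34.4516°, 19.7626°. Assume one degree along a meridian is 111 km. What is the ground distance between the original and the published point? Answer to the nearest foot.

13 feet

Δlat = 34.451597 − 34.4516 = -0.000003°; Δlon = 19.762642 − 19.7626 = +0.000042°.
North–south shift: -0.000003 × 111000 = -0.333 m.
East–west at this latitude: 0.000042° × 111000 × cos 34.4516° ≈ 0.000042 × 91531.1 = 3.84431 m.
Hypotenuse of the two orthogonal shifts: √(0.333² + 3.84431²) = 3.8587 m.
In feet: 3.8587 m ÷ 0.3048 ≈ 12.66 ft.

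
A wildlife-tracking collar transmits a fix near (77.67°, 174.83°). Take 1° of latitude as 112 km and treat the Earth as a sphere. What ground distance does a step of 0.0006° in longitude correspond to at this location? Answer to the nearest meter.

At 77.67° a degree of longitude is 112000 × cos 77.67° ≈ 23916.7 m, so 0.0006° corresponds to 14.35 m.

14 meters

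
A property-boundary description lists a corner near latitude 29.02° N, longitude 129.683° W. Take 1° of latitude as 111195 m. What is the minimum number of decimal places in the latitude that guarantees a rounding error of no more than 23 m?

4 decimal places

One degree of latitude covers 111195 m.
Rounding to N decimal places gives at most 0.5 × 10⁻ᴺ degrees of error, i.e. 0.5 × 10⁻ᴺ × 111195 m.
Need 0.5 × 111195 × 10⁻ᴺ ≤ 23 → 10⁻ᴺ ≤ 4.137e-04, so N ≥ 3.38.
At 3 places the error can reach 55.6 m, but 4 places keeps it to 5.56 m.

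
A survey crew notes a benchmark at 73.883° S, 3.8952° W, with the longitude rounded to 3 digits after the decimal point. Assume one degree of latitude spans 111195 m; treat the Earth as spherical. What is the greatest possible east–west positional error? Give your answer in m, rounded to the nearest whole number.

Rounding to 3 decimal places leaves the longitude within ±0.0005° of the true value.
Parallels shrink by cos φ, so at 73.883° a degree of longitude is 111195 × 0.2776 ≈ 30867.7 m.
East–west error: 0.0005° × 30867.7 m/° ≈ 15.4338 m.

15 m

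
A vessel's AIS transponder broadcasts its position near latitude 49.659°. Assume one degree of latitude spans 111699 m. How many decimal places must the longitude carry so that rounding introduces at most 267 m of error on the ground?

3

At 49.659° one degree of longitude covers 111699 × cos 49.659° ≈ 111699 × 0.6473 ≈ 72306.7 m.
With N decimal places the half-ulp bound is 0.5·10⁻ᴺ°, or 0.5·10⁻ᴺ × 72306.7 m on the ground.
Need 0.5 × 72306.7 × 10⁻ᴺ ≤ 267 → 10⁻ᴺ ≤ 7.385e-03, so N ≥ 2.13.
N = 2 would give 362 m (too coarse); N = 3 gives 36.2 m ≤ 267 m.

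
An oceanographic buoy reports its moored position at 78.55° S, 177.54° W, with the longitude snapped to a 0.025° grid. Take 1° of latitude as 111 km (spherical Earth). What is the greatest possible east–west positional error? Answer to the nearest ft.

904 ft

With a 0.025° grid the true value lies within half a step, ±0.025°/2 = ±0.0125°, of the stored one.
At latitude 78.55° a degree of longitude spans 111000 m × cos 78.55° = 111000 × 0.1985 ≈ 22034.9 m.
So at most 0.0125° × 22034.9 ≈ 275.436 m east–west.
In feet: 275.436 m ÷ 0.3048 ≈ 903.66 ft.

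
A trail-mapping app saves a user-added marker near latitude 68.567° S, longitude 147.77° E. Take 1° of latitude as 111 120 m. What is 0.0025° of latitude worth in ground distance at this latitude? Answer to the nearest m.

278 m

Along a meridian 0.0025° is 0.0025 × 111120 = 277.8 m.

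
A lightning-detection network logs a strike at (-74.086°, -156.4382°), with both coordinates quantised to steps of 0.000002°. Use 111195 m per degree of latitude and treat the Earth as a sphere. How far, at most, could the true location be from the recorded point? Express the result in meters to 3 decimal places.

0.115 meters

With a 0.000002° grid the true value lies within half a step, ±0.000002°/2 = ±1e-06°, of the stored one.
North–south component: 1e-06° × 111195 = 0.111195 m.
Longitude error → 1e-06 × 111195 × cos 74.086° = 1e-06 × 111195 × 0.2742 ≈ 0.030489 m.
The two errors are perpendicular, so the maximum displacement is √(0.111195² + 0.030489²) ≈ 0.115299 m.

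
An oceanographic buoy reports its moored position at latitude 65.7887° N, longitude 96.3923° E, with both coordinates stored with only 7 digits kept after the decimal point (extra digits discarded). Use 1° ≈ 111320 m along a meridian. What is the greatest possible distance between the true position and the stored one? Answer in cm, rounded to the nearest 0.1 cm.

Truncating at 7 decimal places can drop up to a full unit in the last place, so each coordinate may be off by as much as 1e-07°.
Latitude error → 1e-07 × 111320 = 0.011132 m along the meridian.
E–W at 65.7887°: 1e-07° × 111320 × cos 65.7887° = 1e-07 × 111320 × 0.4101 ≈ 0.00456527 m.
Combining orthogonally: (0.011132² + 0.00456527²)^½ ≈ 0.0120318 m.
That is 0.0120318 m = 1.2032 cm.

1.2 cm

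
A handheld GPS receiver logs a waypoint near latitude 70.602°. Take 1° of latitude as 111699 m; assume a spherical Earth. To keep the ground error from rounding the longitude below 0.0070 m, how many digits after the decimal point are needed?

7 decimal places

At 70.602° one degree of longitude covers 111699 × cos 70.602° ≈ 111699 × 0.3321 ≈ 37098.4 m.
N decimal places → at most half a unit in the last place, 0.5 × 10⁻ᴺ° = 37098.4/2 × 10⁻ᴺ m.
Need 0.5 × 37098.4 × 10⁻ᴺ ≤ 0.0070 → 10⁻ᴺ ≤ 3.774e-07, so N ≥ 6.42.
At 6 places the error can reach 0.0185 m, but 7 places keeps it to 0.00185 m.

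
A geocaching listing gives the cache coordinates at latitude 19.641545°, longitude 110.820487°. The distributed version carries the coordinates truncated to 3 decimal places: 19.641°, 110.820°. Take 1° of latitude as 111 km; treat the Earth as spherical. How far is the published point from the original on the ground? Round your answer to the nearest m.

Δlat = 19.641545 − 19.641 = +0.000545°; Δlon = 110.820487 − 110.820 = +0.000487°.
North–south shift: 0.000545 × 111000 = 60.495 m.
East–west at this latitude: 0.000487° × 111000 × cos 19.641° ≈ 0.000487 × 104542 = 50.9118 m.
Combined displacement = (60.495² + 50.9118²)^½ ≈ 79.0674 m.

79 m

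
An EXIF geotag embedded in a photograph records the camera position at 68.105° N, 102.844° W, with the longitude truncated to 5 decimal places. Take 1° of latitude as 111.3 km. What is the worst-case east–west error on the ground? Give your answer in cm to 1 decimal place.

41.5 cm

Truncating at 5 decimal places can drop up to a full unit in the last place, so the longitude may be off by as much as 1e-05°.
Parallels shrink by cos φ, so at 68.105° a degree of longitude is 111300 × 0.3729 ≈ 41504.5 m.
Maximum E–W displacement: 1e-05 × 41504.5 = 0.415045 m.
That is 0.415045 m = 41.505 cm.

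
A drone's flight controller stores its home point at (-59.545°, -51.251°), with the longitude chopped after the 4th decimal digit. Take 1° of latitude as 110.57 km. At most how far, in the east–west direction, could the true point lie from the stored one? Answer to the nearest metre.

Truncating at 4 decimal places can drop up to a full unit in the last place, so the longitude may be off by as much as 0.0001°.
At latitude 59.545° a degree of longitude spans 110570 m × cos 59.545° = 110570 × 0.5069 ≈ 56043.7 m.
East–west error: 0.0001° × 56043.7 m/° ≈ 5.60437 m.

6 metres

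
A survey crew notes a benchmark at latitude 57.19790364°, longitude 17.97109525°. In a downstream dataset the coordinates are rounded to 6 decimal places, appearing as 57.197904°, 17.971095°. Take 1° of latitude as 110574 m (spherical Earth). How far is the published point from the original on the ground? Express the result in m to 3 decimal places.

Δlat = 57.19790364 − 57.197904 = -0.00000036°; Δlon = 17.97109525 − 17.971095 = +0.00000025°.
North–south shift: -0.00000036 × 110574 = -0.0398066 m.
East–west at this latitude: 0.00000025° × 110574 × cos 57.1979° ≈ 0.00000025 × 59902.2 = 0.0149756 m.
Hypotenuse of the two orthogonal shifts: √(0.0398066² + 0.0149756²) = 0.0425304 m.

0.043 m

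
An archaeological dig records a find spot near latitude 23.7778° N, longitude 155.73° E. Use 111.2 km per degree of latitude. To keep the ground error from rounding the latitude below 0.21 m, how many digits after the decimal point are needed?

6

One degree of latitude covers 111200 m.
N decimal places → at most half a unit in the last place, 0.5 × 10⁻ᴺ° = 111200/2 × 10⁻ᴺ m.
Setting 55600 × 10⁻ᴺ ≤ 0.21 gives 10ᴺ ≥ 2.648e+05, i.e. N ≥ 5.42.
At 5 places the error can reach 0.556 m, but 6 places keeps it to 0.0556 m.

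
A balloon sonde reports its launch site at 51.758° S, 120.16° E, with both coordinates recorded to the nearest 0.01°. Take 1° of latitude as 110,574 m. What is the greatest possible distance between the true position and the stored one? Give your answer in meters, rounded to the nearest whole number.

650 meters

Rounding to 2 decimal places leaves each coordinate within ±0.005° of the true value.
North–south component: 0.005° × 110574 = 552.87 m.
Longitude error → 0.005 × 110574 × cos 51.758° = 0.005 × 110574 × 0.6190 ≈ 342.218 m.
Combining orthogonally: (552.87² + 342.218²)^½ ≈ 650.214 m.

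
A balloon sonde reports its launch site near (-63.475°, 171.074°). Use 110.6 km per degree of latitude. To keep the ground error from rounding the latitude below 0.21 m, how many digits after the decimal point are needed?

6 decimal places

One degree of latitude covers 110600 m.
N decimal places → at most half a unit in the last place, 0.5 × 10⁻ᴺ° = 110600/2 × 10⁻ᴺ m.
Need 0.5 × 110600 × 10⁻ᴺ ≤ 0.21 → 10⁻ᴺ ≤ 3.797e-06, so N ≥ 5.42.
At 5 places the error can reach 0.553 m, but 6 places keeps it to 0.0553 m.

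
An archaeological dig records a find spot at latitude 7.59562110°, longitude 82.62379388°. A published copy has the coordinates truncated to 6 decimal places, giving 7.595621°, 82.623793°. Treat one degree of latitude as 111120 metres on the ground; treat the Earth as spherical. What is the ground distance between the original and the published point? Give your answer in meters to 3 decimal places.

The latitude changed by +0.00000010° and the longitude by +0.00000088°.
North–south shift: 0.00000010 × 111120 = 0.011112 m.
East–west at this latitude: 0.00000088° × 111120 × cos 7.59562° ≈ 0.00000088 × 110145 = 0.0969276 m.
Hypotenuse of the two orthogonal shifts: √(0.011112² + 0.0969276²) = 0.0975625 m.

0.098 meters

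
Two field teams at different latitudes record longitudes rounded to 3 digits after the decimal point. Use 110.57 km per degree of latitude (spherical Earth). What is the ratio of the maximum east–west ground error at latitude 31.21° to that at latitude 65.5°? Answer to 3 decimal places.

Rounding to 3 decimal places leaves the longitude within ±0.0005° of the true value.
At 31.21°: 0.0005° × 110570 × cos 31.21° = 0.0005 × 110570 × 0.8553 ≈ 47.284 m.
At 65.5°: 0.0005° × 110570 × cos 65.5° = 0.0005 × 110570 × 0.4147 ≈ 22.926 m.
The ratio reduces to cos 31.21° / cos 65.5° = 0.8553/0.4147 ≈ 2.0624.

2.062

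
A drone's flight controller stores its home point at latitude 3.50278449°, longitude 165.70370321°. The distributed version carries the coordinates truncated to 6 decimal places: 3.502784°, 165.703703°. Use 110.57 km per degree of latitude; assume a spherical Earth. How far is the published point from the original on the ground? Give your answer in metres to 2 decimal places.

0.06 metres

The latitude changed by +0.00000049° and the longitude by +0.00000021°.
N–S: 0.00000049° × 110570 m/° = 0.0541793 m.
East–west at this latitude: 0.00000021° × 110570 × cos 3.50278° ≈ 0.00000021 × 110363 = 0.0231763 m.
Distance: √(0.0541793² + 0.0231763²) ≈ 0.0589282 m.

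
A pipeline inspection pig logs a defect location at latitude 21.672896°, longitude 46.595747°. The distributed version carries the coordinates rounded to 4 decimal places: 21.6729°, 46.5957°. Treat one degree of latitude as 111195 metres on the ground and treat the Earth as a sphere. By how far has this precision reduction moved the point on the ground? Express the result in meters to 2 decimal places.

The latitude changed by -0.000004° and the longitude by +0.000047°.
N–S: -0.000004° × 111195 m/° = -0.44478 m.
East–west at this latitude: 0.000047° × 111195 × cos 21.6729° ≈ 0.000047 × 103334 = 4.85671 m.
Combined displacement = (0.44478² + 4.85671²)^½ ≈ 4.87704 m.

4.88 meters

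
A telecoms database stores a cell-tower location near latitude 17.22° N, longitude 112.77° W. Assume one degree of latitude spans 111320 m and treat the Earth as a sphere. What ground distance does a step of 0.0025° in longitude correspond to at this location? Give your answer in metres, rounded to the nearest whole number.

0.0025° of longitude at 17.22° is 0.0025 × 111320 × cos 17.22° ≈ 0.0025 × 106330 = 265.825 m.

266 metres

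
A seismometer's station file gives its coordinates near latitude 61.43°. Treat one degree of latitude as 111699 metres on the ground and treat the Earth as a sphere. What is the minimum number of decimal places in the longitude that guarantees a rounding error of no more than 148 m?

At 61.43° one degree of longitude covers 111699 × cos 61.43° ≈ 111699 × 0.4782 ≈ 53418 m.
With N decimal places the half-ulp bound is 0.5·10⁻ᴺ°, or 0.5·10⁻ᴺ × 53418 m on the ground.
Setting 26709 × 10⁻ᴺ ≤ 148 gives 10ᴺ ≥ 180.5, i.e. N ≥ 2.26.
N = 2 would give 267 m (too coarse); N = 3 gives 26.7 m ≤ 148 m.

3 decimal places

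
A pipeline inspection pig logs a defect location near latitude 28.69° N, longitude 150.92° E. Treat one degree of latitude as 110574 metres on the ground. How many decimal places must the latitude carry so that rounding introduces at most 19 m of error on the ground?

One degree of latitude covers 110574 m.
N decimal places → at most half a unit in the last place, 0.5 × 10⁻ᴺ° = 110574/2 × 10⁻ᴺ m.
Need 0.5 × 110574 × 10⁻ᴺ ≤ 19 → 10⁻ᴺ ≤ 3.437e-04, so N ≥ 3.46.
At 3 places the error can reach 55.3 m, but 4 places keeps it to 5.53 m.

4 decimal places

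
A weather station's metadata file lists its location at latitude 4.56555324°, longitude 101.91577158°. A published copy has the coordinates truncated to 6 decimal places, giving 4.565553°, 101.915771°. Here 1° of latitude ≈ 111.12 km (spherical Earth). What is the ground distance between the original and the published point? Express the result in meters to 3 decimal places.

0.070 meters

The latitude changed by +0.00000024° and the longitude by +0.00000058°.
North–south shift: 0.00000024 × 111120 = 0.0266688 m.
E–W at 4.56555°: 0.00000058° × 111120 × cos 4.56555° = 0.00000058 × 111120 × 0.9968 ≈ 0.0642451 m.
Combined displacement = (0.0266688² + 0.0642451²)^½ ≈ 0.0695605 m.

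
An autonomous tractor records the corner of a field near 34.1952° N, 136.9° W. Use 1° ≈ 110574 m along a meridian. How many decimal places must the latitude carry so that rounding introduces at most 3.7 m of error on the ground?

One degree of latitude covers 110574 m.
With N decimal places the half-ulp bound is 0.5·10⁻ᴺ°, or 0.5·10⁻ᴺ × 110574 m on the ground.
Setting 55287 × 10⁻ᴺ ≤ 3.7 gives 10ᴺ ≥ 1.494e+04, i.e. N ≥ 4.17.
So 5 decimal places suffice (0.553 m); 4 would allow up to 5.53 m.

5 decimal places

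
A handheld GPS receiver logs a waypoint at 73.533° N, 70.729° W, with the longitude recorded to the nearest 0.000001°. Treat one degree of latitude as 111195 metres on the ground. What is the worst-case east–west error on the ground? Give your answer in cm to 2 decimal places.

Rounding to 6 decimal places leaves the longitude within ±5e-07° of the true value.
Parallels shrink by cos φ, so at 73.533° a degree of longitude is 111195 × 0.2835 ≈ 31519.7 m.
East–west error: 5e-07° × 31519.7 m/° ≈ 0.0157598 m.
That is 0.0157598 m = 1.576 cm.

1.58 cm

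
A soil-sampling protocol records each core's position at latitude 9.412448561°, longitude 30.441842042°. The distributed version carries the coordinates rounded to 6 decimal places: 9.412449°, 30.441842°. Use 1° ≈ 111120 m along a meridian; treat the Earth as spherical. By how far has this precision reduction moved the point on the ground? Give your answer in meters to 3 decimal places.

The latitude changed by -0.000000439° and the longitude by +0.000000042°.
N–S: -0.000000439° × 111120 m/° = -0.0487817 m.
E–W at 9.41245°: 0.000000042° × 111120 × cos 9.41245° = 0.000000042 × 111120 × 0.9865 ≈ 0.00460421 m.
Hypotenuse of the two orthogonal shifts: √(0.0487817² + 0.00460421²) = 0.0489985 m.

0.049 meters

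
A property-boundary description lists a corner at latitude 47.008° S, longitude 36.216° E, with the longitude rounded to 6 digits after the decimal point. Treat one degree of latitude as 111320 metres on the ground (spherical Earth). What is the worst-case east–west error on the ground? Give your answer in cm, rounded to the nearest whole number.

Rounding to 6 decimal places leaves the longitude within ±5e-07° of the true value.
At latitude 47.008° a degree of longitude spans 111320 m × cos 47.008° = 111320 × 0.6819 ≈ 75908.7 m.
East–west error: 5e-07° × 75908.7 m/° ≈ 0.0379543 m.
That is 0.0379543 m = 3.7954 cm.

4 cm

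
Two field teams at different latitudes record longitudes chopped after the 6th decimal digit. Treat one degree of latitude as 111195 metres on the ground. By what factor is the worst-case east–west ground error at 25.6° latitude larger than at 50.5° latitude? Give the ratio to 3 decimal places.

1.418

Truncating at 6 decimal places can drop up to a full unit in the last place, so the longitude may be off by as much as 1e-06°.
At 25.6°: 1e-06° × 111195 × cos 25.6° = 1e-06 × 111195 × 0.9018 ≈ 0.10028 m.
At 50.5°: 1e-06° × 111195 × cos 50.5° = 1e-06 × 111195 × 0.6361 ≈ 0.070729 m.
Ratio: 0.10028 / 0.070729 = cos 25.6° / cos 50.5° ≈ 1.4178.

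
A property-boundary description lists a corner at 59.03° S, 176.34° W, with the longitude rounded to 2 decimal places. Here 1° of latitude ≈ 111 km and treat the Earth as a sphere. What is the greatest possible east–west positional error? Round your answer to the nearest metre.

Rounding to 2 decimal places leaves the longitude within ±0.005° of the true value.
One degree of longitude at 59.03° is 111000 × cos 59.03° ≈ 111000 × 0.5146 = 57119.4 m.
East–west error: 0.005° × 57119.4 m/° ≈ 285.597 m.

286 metres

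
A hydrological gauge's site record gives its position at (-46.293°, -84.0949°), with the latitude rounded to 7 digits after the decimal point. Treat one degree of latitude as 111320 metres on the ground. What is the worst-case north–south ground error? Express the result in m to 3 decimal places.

0.006 m

Rounding to 7 decimal places leaves the latitude within ±5e-08° of the true value.
So the N–S error is at most 5e-08 × 111320 = 0.005566 m.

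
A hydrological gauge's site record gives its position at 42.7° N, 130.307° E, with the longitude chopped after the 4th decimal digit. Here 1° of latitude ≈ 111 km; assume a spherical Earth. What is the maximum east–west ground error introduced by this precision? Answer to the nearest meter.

8 meters

Truncating at 4 decimal places can drop up to a full unit in the last place, so the longitude may be off by as much as 0.0001°.
Parallels shrink by cos φ, so at 42.7° a degree of longitude is 111000 × 0.7349 ≈ 81575.5 m.
So at most 0.0001° × 81575.5 ≈ 8.15755 m east–west.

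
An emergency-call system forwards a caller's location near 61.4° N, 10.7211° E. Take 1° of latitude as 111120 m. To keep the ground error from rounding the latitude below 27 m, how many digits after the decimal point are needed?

4 decimal places

One degree of latitude covers 111120 m.
With N decimal places the half-ulp bound is 0.5·10⁻ᴺ°, or 0.5·10⁻ᴺ × 111120 m on the ground.
Need 0.5 × 111120 × 10⁻ᴺ ≤ 27 → 10⁻ᴺ ≤ 4.860e-04, so N ≥ 3.31.
So 4 decimal places suffice (5.56 m); 3 would allow up to 55.6 m.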